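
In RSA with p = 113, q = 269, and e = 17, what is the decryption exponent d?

φ(n) = (p−1)(q−1) = 112·268 = 30016.
Need d with 17·d ≡ 1 (mod 30016). Apply the extended Euclidean algorithm:
30016 = 1765·17 + 11
17 = 1·11 + 6
11 = 1·6 + 5
6 = 1·5 + 1
5 = 5·1 + 0
Back-substitute:
1 = 6 − 5
1 = −11 + 2·6
1 = 2·17 − 3·11
1 = −3·30016 + 5297·17
So 17·5297 ≡ 1 (mod 30016), hence d = 5297.

5297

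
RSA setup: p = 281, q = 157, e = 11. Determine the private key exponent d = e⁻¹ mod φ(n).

3971

φ(n) = (p−1)(q−1) = 280·156 = 43680.
Need d with 11·d ≡ 1 (mod 43680). Apply the extended Euclidean algorithm:
43680 = 3970×11 + 10
11 = 1×10 + 1
10 = 10×1 + 0
Back-substitute:
1 = 11 − 10
1 = −43680 + 3971·11
So 11·3971 ≡ 1 (mod 43680), hence d = 3971.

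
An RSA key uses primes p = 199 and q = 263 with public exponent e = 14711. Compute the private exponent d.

22223

φ(n) = (p−1)(q−1) = 198·262 = 51876.
Need d with 14711·d ≡ 1 (mod 51876). Apply the extended Euclidean algorithm:
51876 = 3·14711 + 7743
14711 = 1·7743 + 6968
7743 = 1·6968 + 775
6968 = 8·775 + 768
775 = 1·768 + 7
768 = 109·7 + 5
7 = 1·5 + 2
5 = 2·2 + 1
2 = 2·1 + 0
Back-substitute:
1 = 5 − 2·2
1 = −2·7 + 3·5
1 = 3·768 − 329·7
1 = −329·775 + 332·768
1 = 332·6968 − 2985·775
1 = −2985·7743 + 3317·6968
1 = 3317·14711 − 6302·7743
1 = −6302·51876 + 22223·14711
So 14711·22223 ≡ 1 (mod 51876), hence d = 22223.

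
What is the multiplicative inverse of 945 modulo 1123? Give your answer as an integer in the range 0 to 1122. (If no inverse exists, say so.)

Run Euclid on (1123, 945):
1123 = 1·945 + 178
945 = 5·178 + 55
178 = 3·55 + 13
55 = 4·13 + 3
13 = 4·3 + 1
3 = 3·1 + 0
The gcd is 1. Working backward:
1 = 13 − 4·3
1 = −4·55 + 17·13
1 = 17·178 − 55·55
1 = −55·945 + 292·178
1 = 292·1123 − 347·945
Hence 945⁻¹ ≡ -347 ≡ 776 (mod 1123).

776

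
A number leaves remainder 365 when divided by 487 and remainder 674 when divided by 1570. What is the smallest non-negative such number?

578434

Write x = 365 + 487·k. Then 487·k ≡ 674 − 365 ≡ 309 (mod 1570).
Need 487⁻¹ mod 1570. Extended Euclid on (1570, 487):
1570 = 3·487 + 109
487 = 4·109 + 51
109 = 2·51 + 7
51 = 7·7 + 2
7 = 3·2 + 1
2 = 2·1 + 0
Back-substitute:
1 = 7 − 3·2
1 = −3·51 + 22·7
1 = 22·109 − 47·51
1 = −47·487 + 210·109
1 = 210·1570 − 677·487
487⁻¹ ≡ 893 (mod 1570), so k ≡ 893·309 ≡ 1187 (mod 1570).
x = 365 + 487·1187 = 578434.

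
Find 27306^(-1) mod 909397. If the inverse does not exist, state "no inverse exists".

Extended Euclidean algorithm:
909397 = 33×27306 + 8299
27306 = 3×8299 + 2409
8299 = 3×2409 + 1072
2409 = 2×1072 + 265
1072 = 4×265 + 12
265 = 22×12 + 1
12 = 12×1 + 0
Since gcd(27306, 909397) = 1, back-substitute to write 1 as a combination:
1 = 265 − 22·12
1 = −22·1072 + 89·265
1 = 89·2409 − 200·1072
1 = −200·8299 + 689·2409
1 = 689·27306 − 2267·8299
1 = −2267·909397 + 75500·27306
So 27306·75500 ≡ 1 (mod 909397).

75500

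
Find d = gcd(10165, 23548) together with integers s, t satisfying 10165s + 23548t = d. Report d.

Apply Euclid's algorithm to 23548 and 10165:
23548 = 2×10165 + 3218
10165 = 3×3218 + 511
3218 = 6×511 + 152
511 = 3×152 + 55
152 = 2×55 + 42
55 = 1×42 + 13
42 = 3×13 + 3
13 = 4×3 + 1
3 = 3×1 + 0
gcd(10165, 23548) = 1.
Express as a combination:
1 = 13 − 4·3
1 = −4·42 + 13·13
1 = 13·55 − 17·42
1 = −17·152 + 47·55
1 = 47·511 − 158·152
1 = −158·3218 + 995·511
1 = 995·10165 − 3143·3218
1 = −3143·23548 + 7281·10165
So 1 = (-3143)·23548 + (7281)·10165.

1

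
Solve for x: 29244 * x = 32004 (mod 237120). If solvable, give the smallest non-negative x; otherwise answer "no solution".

6431

First find gcd(29244, 237120):
237120 = 8·29244 + 3168
29244 = 9·3168 + 732
3168 = 4·732 + 240
732 = 3·240 + 12
240 = 20·12 + 0
gcd = 12 and 12 | 32004, so solutions exist. Divide through by 12: 2437x ≡ 2667 (mod 19760).
Now find 2437⁻¹ mod 19760:
19760 = 8*2437 + 264
2437 = 9*264 + 61
264 = 4*61 + 20
61 = 3*20 + 1
20 = 20*1 + 0
Back-substitute:
1 = 61 − 3·20
1 = −3·264 + 13·61
1 = 13·2437 − 120·264
1 = −120·19760 + 973·2437
So 2437⁻¹ ≡ 973 (mod 19760).
Then x ≡ 973·2667 ≡ 6431 (mod 19760); the smallest non-negative solution is x = 6431.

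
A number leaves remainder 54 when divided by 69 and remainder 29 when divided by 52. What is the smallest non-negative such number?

Write x = 54 + 69·k. Then 69·k ≡ 29 − 54 ≡ 27 (mod 52).
Need 69⁻¹ mod 52. Extended Euclid on (52, 17):
52 = 3×17 + 1
17 = 17×1 + 0
Back-substitute:
1 = 52 − 3·17
69⁻¹ ≡ 49 (mod 52), so k ≡ 49·27 ≡ 23 (mod 52).
x = 54 + 69·23 = 1641.

1641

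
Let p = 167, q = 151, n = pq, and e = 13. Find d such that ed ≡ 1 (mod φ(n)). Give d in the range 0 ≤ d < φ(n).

9577

φ(n) = (p−1)(q−1) = 166·150 = 24900.
Need d with 13·d ≡ 1 (mod 24900). Apply the extended Euclidean algorithm:
24900 = 1915*13 + 5
13 = 2*5 + 3
5 = 1*3 + 2
3 = 1*2 + 1
2 = 2*1 + 0
Back-substitute:
1 = 3 − 2
1 = −5 + 2·3
1 = 2·13 − 5·5
1 = −5·24900 + 9577·13
So 13·9577 ≡ 1 (mod 24900), hence d = 9577.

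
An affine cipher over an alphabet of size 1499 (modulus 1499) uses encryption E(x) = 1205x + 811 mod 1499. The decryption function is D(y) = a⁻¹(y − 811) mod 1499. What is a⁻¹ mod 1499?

362

gcd(1499, 1205) by repeated division:
1499 = 1·1205 + 294
1205 = 4·294 + 29
294 = 10·29 + 4
29 = 7·4 + 1
4 = 4·1 + 0
gcd = 1, so the inverse exists. Back-substitute:
1 = 29 − 7·4
1 = −7·294 + 71·29
1 = 71·1205 − 291·294
1 = −291·1499 + 362·1205
So 1205·362 ≡ 1 (mod 1499).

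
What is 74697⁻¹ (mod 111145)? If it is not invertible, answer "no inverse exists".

Extended Euclidean algorithm:
111145 = 1*74697 + 36448
74697 = 2*36448 + 1801
36448 = 20*1801 + 428
1801 = 4*428 + 89
428 = 4*89 + 72
89 = 1*72 + 17
72 = 4*17 + 4
17 = 4*4 + 1
4 = 4*1 + 0
The gcd is 1. Working backward:
1 = 17 − 4·4
1 = −4·72 + 17·17
1 = 17·89 − 21·72
1 = −21·428 + 101·89
1 = 101·1801 − 425·428
1 = −425·36448 + 8601·1801
1 = 8601·74697 − 17627·36448
1 = −17627·111145 + 26228·74697
So 74697·26228 ≡ 1 (mod 111145).

26228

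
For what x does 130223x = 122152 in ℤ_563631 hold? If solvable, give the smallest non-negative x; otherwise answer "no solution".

First find gcd(130223, 563631):
563631 = 4×130223 + 42739
130223 = 3×42739 + 2006
42739 = 21×2006 + 613
2006 = 3×613 + 167
613 = 3×167 + 112
167 = 1×112 + 55
112 = 2×55 + 2
55 = 27×2 + 1
2 = 2×1 + 0
gcd = 1, so a unique solution mod 563631 exists.
Back-substitute for the Bézout coefficients:
1 = 55 − 27·2
1 = −27·112 + 55·55
1 = 55·167 − 82·112
1 = −82·613 + 301·167
1 = 301·2006 − 985·613
1 = −985·42739 + 20986·2006
1 = 20986·130223 − 63943·42739
1 = −63943·563631 + 276758·130223
So 130223·(276758) ≡ 1 (mod 563631), giving 130223⁻¹ ≡ 276758.
x ≡ 130223⁻¹·122152 ≡ 276758·122152 ≡ 519467 (mod 563631).

519467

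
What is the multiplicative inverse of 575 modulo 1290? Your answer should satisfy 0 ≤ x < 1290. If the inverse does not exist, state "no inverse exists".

no inverse exists

Compute gcd(575, 1290):
1290 = 2*575 + 140
575 = 4*140 + 15
140 = 9*15 + 5
15 = 3*5 + 0
Since gcd = 5 > 1, 575 is not a unit mod 1290.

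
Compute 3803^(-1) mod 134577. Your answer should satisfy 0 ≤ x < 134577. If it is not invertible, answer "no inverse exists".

101207

Apply the Euclidean algorithm to 134577 and 3803:
134577 = 35*3803 + 1472
3803 = 2*1472 + 859
1472 = 1*859 + 613
859 = 1*613 + 246
613 = 2*246 + 121
246 = 2*121 + 4
121 = 30*4 + 1
4 = 4*1 + 0
Since gcd(3803, 134577) = 1, back-substitute to write 1 as a combination:
1 = 121 − 30·4
1 = −30·246 + 61·121
1 = 61·613 − 152·246
1 = −152·859 + 213·613
1 = 213·1472 − 365·859
1 = −365·3803 + 943·1472
1 = 943·134577 − 33370·3803
Thus 3803·(-33370) ≡ 1 (mod 134577); reducing, -33370 mod 134577 = 101207.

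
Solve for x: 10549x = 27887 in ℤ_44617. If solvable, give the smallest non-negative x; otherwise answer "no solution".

29072

First find gcd(10549, 44617):
44617 = 4×10549 + 2421
10549 = 4×2421 + 865
2421 = 2×865 + 691
865 = 1×691 + 174
691 = 3×174 + 169
174 = 1×169 + 5
169 = 33×5 + 4
5 = 1×4 + 1
4 = 4×1 + 0
gcd = 1, so a unique solution mod 44617 exists.
Back-substitute for the Bézout coefficients:
1 = 5 − 4
1 = −169 + 34·5
1 = 34·174 − 35·169
1 = −35·691 + 139·174
1 = 139·865 − 174·691
1 = −174·2421 + 487·865
1 = 487·10549 − 2122·2421
1 = −2122·44617 + 8975·10549
So 10549·(8975) ≡ 1 (mod 44617), giving 10549⁻¹ ≡ 8975.
x ≡ 10549⁻¹·27887 ≡ 8975·27887 ≡ 29072 (mod 44617).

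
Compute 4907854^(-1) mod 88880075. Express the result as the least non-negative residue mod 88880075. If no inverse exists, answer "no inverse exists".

67951219

Extended Euclidean algorithm:
88880075 = 18×4907854 + 538703
4907854 = 9×538703 + 59527
538703 = 9×59527 + 2960
59527 = 20×2960 + 327
2960 = 9×327 + 17
327 = 19×17 + 4
17 = 4×4 + 1
4 = 4×1 + 0
The gcd is 1. Working backward:
1 = 17 − 4·4
1 = −4·327 + 77·17
1 = 77·2960 − 697·327
1 = −697·59527 + 14017·2960
1 = 14017·538703 − 126850·59527
1 = −126850·4907854 + 1155667·538703
1 = 1155667·88880075 − 20928856·4907854
So 4907854·(-20928856) ≡ 1 (mod 88880075), and -20928856 ≡ 67951219 (mod 88880075).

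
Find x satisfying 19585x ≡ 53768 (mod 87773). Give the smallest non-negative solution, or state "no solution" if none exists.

32535

First find gcd(19585, 87773):
87773 = 4×19585 + 9433
19585 = 2×9433 + 719
9433 = 13×719 + 86
719 = 8×86 + 31
86 = 2×31 + 24
31 = 1×24 + 7
24 = 3×7 + 3
7 = 2×3 + 1
3 = 3×1 + 0
gcd = 1, so a unique solution mod 87773 exists.
Back-substitute for the Bézout coefficients:
1 = 7 − 2·3
1 = −2·24 + 7·7
1 = 7·31 − 9·24
1 = −9·86 + 25·31
1 = 25·719 − 209·86
1 = −209·9433 + 2742·719
1 = 2742·19585 − 5693·9433
1 = −5693·87773 + 25514·19585
So 19585·(25514) ≡ 1 (mod 87773), giving 19585⁻¹ ≡ 25514.
x ≡ 19585⁻¹·53768 ≡ 25514·53768 ≡ 32535 (mod 87773).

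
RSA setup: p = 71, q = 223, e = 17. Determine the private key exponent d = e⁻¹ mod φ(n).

7313

φ(n) = (p−1)(q−1) = 70·222 = 15540.
Need d with 17·d ≡ 1 (mod 15540). Apply the extended Euclidean algorithm:
15540 = 914×17 + 2
17 = 8×2 + 1
2 = 2×1 + 0
Back-substitute:
1 = 17 − 8·2
1 = −8·15540 + 7313·17
So 17·7313 ≡ 1 (mod 15540), hence d = 7313.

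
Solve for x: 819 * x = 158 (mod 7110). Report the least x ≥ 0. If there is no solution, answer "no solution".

no solution

gcd(819, 7110):
7110 = 8*819 + 558
819 = 1*558 + 261
558 = 2*261 + 36
261 = 7*36 + 9
36 = 4*9 + 0
gcd = 9, but 9 ∤ 158, so the congruence has no solution.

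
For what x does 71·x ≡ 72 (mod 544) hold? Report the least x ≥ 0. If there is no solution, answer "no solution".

24

First find gcd(71, 544):
544 = 7×71 + 47
71 = 1×47 + 24
47 = 1×24 + 23
24 = 1×23 + 1
23 = 23×1 + 0
gcd = 1, so a unique solution mod 544 exists.
Back-substitute for the Bézout coefficients:
1 = 24 − 23
1 = −47 + 2·24
1 = 2·71 − 3·47
1 = −3·544 + 23·71
So 71·(23) ≡ 1 (mod 544), giving 71⁻¹ ≡ 23.
x ≡ 71⁻¹·72 ≡ 23·72 ≡ 24 (mod 544).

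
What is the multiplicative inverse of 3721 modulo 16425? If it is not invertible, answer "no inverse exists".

Extended Euclidean algorithm:
16425 = 4×3721 + 1541
3721 = 2×1541 + 639
1541 = 2×639 + 263
639 = 2×263 + 113
263 = 2×113 + 37
113 = 3×37 + 2
37 = 18×2 + 1
2 = 2×1 + 0
Since gcd(3721, 16425) = 1, back-substitute to write 1 as a combination:
1 = 37 − 18·2
1 = −18·113 + 55·37
1 = 55·263 − 128·113
1 = −128·639 + 311·263
1 = 311·1541 − 750·639
1 = −750·3721 + 1811·1541
1 = 1811·16425 − 7994·3721
Thus 3721·(-7994) ≡ 1 (mod 16425); reducing, -7994 mod 16425 = 8431.

8431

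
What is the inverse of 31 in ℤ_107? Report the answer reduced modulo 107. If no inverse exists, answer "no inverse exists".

Extended Euclidean algorithm:
107 = 3*31 + 14
31 = 2*14 + 3
14 = 4*3 + 2
3 = 1*2 + 1
2 = 2*1 + 0
gcd = 1, so the inverse exists. Back-substitute:
1 = 3 − 2
1 = −14 + 5·3
1 = 5·31 − 11·14
1 = −11·107 + 38·31
So 31·38 ≡ 1 (mod 107).

38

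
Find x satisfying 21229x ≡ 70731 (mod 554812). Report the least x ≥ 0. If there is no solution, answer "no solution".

First find gcd(21229, 554812):
554812 = 26·21229 + 2858
21229 = 7·2858 + 1223
2858 = 2·1223 + 412
1223 = 2·412 + 399
412 = 1·399 + 13
399 = 30·13 + 9
13 = 1·9 + 4
9 = 2·4 + 1
4 = 4·1 + 0
gcd = 1, so a unique solution mod 554812 exists.
Back-substitute for the Bézout coefficients:
1 = 9 − 2·4
1 = −2·13 + 3·9
1 = 3·399 − 92·13
1 = −92·412 + 95·399
1 = 95·1223 − 282·412
1 = −282·2858 + 659·1223
1 = 659·21229 − 4895·2858
1 = −4895·554812 + 127929·21229
So 21229·(127929) ≡ 1 (mod 554812), giving 21229⁻¹ ≡ 127929.
x ≡ 21229⁻¹·70731 ≡ 127929·70731 ≡ 117191 (mod 554812).

117191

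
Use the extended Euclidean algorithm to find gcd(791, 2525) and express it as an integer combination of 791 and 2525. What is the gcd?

1

Repeated division:
2525 = 3×791 + 152
791 = 5×152 + 31
152 = 4×31 + 28
31 = 1×28 + 3
28 = 9×3 + 1
3 = 3×1 + 0
gcd(791, 2525) = 1.
Back-substituting:
1 = 28 − 9·3
1 = −9·31 + 10·28
1 = 10·152 − 49·31
1 = −49·791 + 255·152
1 = 255·2525 − 814·791
So 1 = (255)·2525 + (-814)·791.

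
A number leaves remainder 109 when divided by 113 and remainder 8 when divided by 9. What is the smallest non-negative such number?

Write x = 109 + 113·k. Then 113·k ≡ 8 − 109 ≡ 7 (mod 9).
Need 113⁻¹ mod 9. Extended Euclid on (9, 5):
9 = 1×5 + 4
5 = 1×4 + 1
4 = 4×1 + 0
Back-substitute:
1 = 5 − 4
1 = −9 + 2·5
113⁻¹ ≡ 2 (mod 9), so k ≡ 2·7 ≡ 5 (mod 9).
x = 109 + 113·5 = 674.

674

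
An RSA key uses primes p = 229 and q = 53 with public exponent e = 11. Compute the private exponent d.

φ(n) = (p−1)(q−1) = 228·52 = 11856.
Need d with 11·d ≡ 1 (mod 11856). Apply the extended Euclidean algorithm:
11856 = 1077·11 + 9
11 = 1·9 + 2
9 = 4·2 + 1
2 = 2·1 + 0
Back-substitute:
1 = 9 − 4·2
1 = −4·11 + 5·9
1 = 5·11856 − 5389·11
So 11·(-5389) ≡ 1 (mod 11856), hence d ≡ -5389 ≡ 6467 (mod 11856).

6467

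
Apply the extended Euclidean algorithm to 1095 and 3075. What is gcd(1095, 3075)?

15

Euclidean algorithm:
3075 = 2·1095 + 885
1095 = 1·885 + 210
885 = 4·210 + 45
210 = 4·45 + 30
45 = 1·30 + 15
30 = 2·15 + 0
gcd(1095, 3075) = 15.
Express as a combination:
15 = 45 − 30
15 = −210 + 5·45
15 = 5·885 − 21·210
15 = −21·1095 + 26·885
15 = 26·3075 − 73·1095
So 15 = (26)·3075 + (-73)·1095.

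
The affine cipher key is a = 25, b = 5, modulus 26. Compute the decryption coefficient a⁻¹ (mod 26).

gcd(26, 25) by repeated division:
26 = 1·25 + 1
25 = 25·1 + 0
Since gcd(25, 26) = 1, back-substitute to write 1 as a combination:
1 = 26 − 25
Hence 25⁻¹ ≡ -1 ≡ 25 (mod 26).

25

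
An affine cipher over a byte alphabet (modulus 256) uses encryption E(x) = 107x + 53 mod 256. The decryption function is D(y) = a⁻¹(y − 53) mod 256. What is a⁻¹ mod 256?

67

Extended Euclidean algorithm:
256 = 2*107 + 42
107 = 2*42 + 23
42 = 1*23 + 19
23 = 1*19 + 4
19 = 4*4 + 3
4 = 1*3 + 1
3 = 3*1 + 0
Since gcd(107, 256) = 1, back-substitute to write 1 as a combination:
1 = 4 − 3
1 = −19 + 5·4
1 = 5·23 − 6·19
1 = −6·42 + 11·23
1 = 11·107 − 28·42
1 = −28·256 + 67·107
So 107·67 ≡ 1 (mod 256).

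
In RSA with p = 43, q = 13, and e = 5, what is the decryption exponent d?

101

φ(n) = (p−1)(q−1) = 42·12 = 504.
Need d with 5·d ≡ 1 (mod 504). Apply the extended Euclidean algorithm:
504 = 100×5 + 4
5 = 1×4 + 1
4 = 4×1 + 0
Back-substitute:
1 = 5 − 4
1 = −504 + 101·5
So 5·101 ≡ 1 (mod 504), hence d = 101.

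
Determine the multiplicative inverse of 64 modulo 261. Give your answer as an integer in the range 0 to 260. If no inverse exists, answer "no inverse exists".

gcd(261, 64) by repeated division:
261 = 4×64 + 5
64 = 12×5 + 4
5 = 1×4 + 1
4 = 4×1 + 0
gcd = 1, so the inverse exists. Back-substitute:
1 = 5 − 4
1 = −64 + 13·5
1 = 13·261 − 53·64
So 64·(-53) ≡ 1 (mod 261), and -53 ≡ 208 (mod 261).

208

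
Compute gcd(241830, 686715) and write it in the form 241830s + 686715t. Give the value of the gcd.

Repeated division:
686715 = 2*241830 + 203055
241830 = 1*203055 + 38775
203055 = 5*38775 + 9180
38775 = 4*9180 + 2055
9180 = 4*2055 + 960
2055 = 2*960 + 135
960 = 7*135 + 15
135 = 9*15 + 0
gcd(241830, 686715) = 15.
Working backward:
15 = 960 − 7·135
15 = −7·2055 + 15·960
15 = 15·9180 − 67·2055
15 = −67·38775 + 283·9180
15 = 283·203055 − 1482·38775
15 = −1482·241830 + 1765·203055
15 = 1765·686715 − 5012·241830
So 15 = (1765)·686715 + (-5012)·241830.

15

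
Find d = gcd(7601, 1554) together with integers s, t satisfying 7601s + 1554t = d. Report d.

1

Apply Euclid's algorithm to 7601 and 1554:
7601 = 4·1554 + 1385
1554 = 1·1385 + 169
1385 = 8·169 + 33
169 = 5·33 + 4
33 = 8·4 + 1
4 = 4·1 + 0
gcd(7601, 1554) = 1.
Working backward:
1 = 33 − 8·4
1 = −8·169 + 41·33
1 = 41·1385 − 336·169
1 = −336·1554 + 377·1385
1 = 377·7601 − 1844·1554
So 1 = (377)·7601 + (-1844)·1554.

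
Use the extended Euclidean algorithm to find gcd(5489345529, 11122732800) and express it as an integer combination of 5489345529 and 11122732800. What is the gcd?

9

Euclidean algorithm:
11122732800 = 2×5489345529 + 144041742
5489345529 = 38×144041742 + 15759333
144041742 = 9×15759333 + 2207745
15759333 = 7×2207745 + 305118
2207745 = 7×305118 + 71919
305118 = 4×71919 + 17442
71919 = 4×17442 + 2151
17442 = 8×2151 + 234
2151 = 9×234 + 45
234 = 5×45 + 9
45 = 5×9 + 0
gcd(5489345529, 11122732800) = 9.
Express as a combination:
9 = 234 − 5·45
9 = −5·2151 + 46·234
9 = 46·17442 − 373·2151
9 = −373·71919 + 1538·17442
9 = 1538·305118 − 6525·71919
9 = −6525·2207745 + 47213·305118
9 = 47213·15759333 − 337016·2207745
9 = −337016·144041742 + 3080357·15759333
9 = 3080357·5489345529 − 117390582·144041742
9 = −117390582·11122732800 + 237861521·5489345529
So 9 = (-117390582)·11122732800 + (237861521)·5489345529.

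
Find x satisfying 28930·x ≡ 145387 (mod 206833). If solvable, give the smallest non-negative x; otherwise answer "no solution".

14740

First find gcd(28930, 206833):
206833 = 7×28930 + 4323
28930 = 6×4323 + 2992
4323 = 1×2992 + 1331
2992 = 2×1331 + 330
1331 = 4×330 + 11
330 = 30×11 + 0
gcd = 11 and 11 | 145387, so solutions exist. Divide through by 11: 2630x ≡ 13217 (mod 18803).
Now find 2630⁻¹ mod 18803:
18803 = 7*2630 + 393
2630 = 6*393 + 272
393 = 1*272 + 121
272 = 2*121 + 30
121 = 4*30 + 1
30 = 30*1 + 0
Back-substitute:
1 = 121 − 4·30
1 = −4·272 + 9·121
1 = 9·393 − 13·272
1 = −13·2630 + 87·393
1 = 87·18803 − 622·2630
So 2630·(-622) ≡ 1 (mod 18803), i.e. 2630⁻¹ ≡ 18181.
Then x ≡ 18181·13217 ≡ 14740 (mod 18803); the smallest non-negative solution is x = 14740.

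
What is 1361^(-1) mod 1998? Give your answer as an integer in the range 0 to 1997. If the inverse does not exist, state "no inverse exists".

gcd(1998, 1361) by repeated division:
1998 = 1*1361 + 637
1361 = 2*637 + 87
637 = 7*87 + 28
87 = 3*28 + 3
28 = 9*3 + 1
3 = 3*1 + 0
The gcd is 1. Working backward:
1 = 28 − 9·3
1 = −9·87 + 28·28
1 = 28·637 − 205·87
1 = −205·1361 + 438·637
1 = 438·1998 − 643·1361
Thus 1361·(-643) ≡ 1 (mod 1998); reducing, -643 mod 1998 = 1355.

1355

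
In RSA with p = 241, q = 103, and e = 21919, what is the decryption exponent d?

19519

φ(n) = (p−1)(q−1) = 240·102 = 24480.
Need d with 21919·d ≡ 1 (mod 24480). Apply the extended Euclidean algorithm:
24480 = 1×21919 + 2561
21919 = 8×2561 + 1431
2561 = 1×1431 + 1130
1431 = 1×1130 + 301
1130 = 3×301 + 227
301 = 1×227 + 74
227 = 3×74 + 5
74 = 14×5 + 4
5 = 1×4 + 1
4 = 4×1 + 0
Back-substitute:
1 = 5 − 4
1 = −74 + 15·5
1 = 15·227 − 46·74
1 = −46·301 + 61·227
1 = 61·1130 − 229·301
1 = −229·1431 + 290·1130
1 = 290·2561 − 519·1431
1 = −519·21919 + 4442·2561
1 = 4442·24480 − 4961·21919
So 21919·(-4961) ≡ 1 (mod 24480), hence d ≡ -4961 ≡ 19519 (mod 24480).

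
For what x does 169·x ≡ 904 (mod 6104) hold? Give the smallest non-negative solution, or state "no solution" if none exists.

3256

First find gcd(169, 6104):
6104 = 36·169 + 20
169 = 8·20 + 9
20 = 2·9 + 2
9 = 4·2 + 1
2 = 2·1 + 0
gcd = 1, so a unique solution mod 6104 exists.
Back-substitute for the Bézout coefficients:
1 = 9 − 4·2
1 = −4·20 + 9·9
1 = 9·169 − 76·20
1 = −76·6104 + 2745·169
So 169·(2745) ≡ 1 (mod 6104), giving 169⁻¹ ≡ 2745.
x ≡ 169⁻¹·904 ≡ 2745·904 ≡ 3256 (mod 6104).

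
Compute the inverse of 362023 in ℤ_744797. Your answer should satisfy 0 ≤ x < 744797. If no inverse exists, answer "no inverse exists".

Apply the Euclidean algorithm to 744797 and 362023:
744797 = 2×362023 + 20751
362023 = 17×20751 + 9256
20751 = 2×9256 + 2239
9256 = 4×2239 + 300
2239 = 7×300 + 139
300 = 2×139 + 22
139 = 6×22 + 7
22 = 3×7 + 1
7 = 7×1 + 0
The gcd is 1. Working backward:
1 = 22 − 3·7
1 = −3·139 + 19·22
1 = 19·300 − 41·139
1 = −41·2239 + 306·300
1 = 306·9256 − 1265·2239
1 = −1265·20751 + 2836·9256
1 = 2836·362023 − 49477·20751
1 = −49477·744797 + 101790·362023
So 362023·101790 ≡ 1 (mod 744797).

101790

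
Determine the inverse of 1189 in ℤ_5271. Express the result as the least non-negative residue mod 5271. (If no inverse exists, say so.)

gcd(5271, 1189) by repeated division:
5271 = 4*1189 + 515
1189 = 2*515 + 159
515 = 3*159 + 38
159 = 4*38 + 7
38 = 5*7 + 3
7 = 2*3 + 1
3 = 3*1 + 0
gcd = 1, so the inverse exists. Back-substitute:
1 = 7 − 2·3
1 = −2·38 + 11·7
1 = 11·159 − 46·38
1 = −46·515 + 149·159
1 = 149·1189 − 344·515
1 = −344·5271 + 1525·1189
So 1189·1525 ≡ 1 (mod 5271).

1525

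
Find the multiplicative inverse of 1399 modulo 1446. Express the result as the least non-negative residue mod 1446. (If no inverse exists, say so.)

Extended Euclidean algorithm:
1446 = 1×1399 + 47
1399 = 29×47 + 36
47 = 1×36 + 11
36 = 3×11 + 3
11 = 3×3 + 2
3 = 1×2 + 1
2 = 2×1 + 0
Since gcd(1399, 1446) = 1, back-substitute to write 1 as a combination:
1 = 3 − 2
1 = −11 + 4·3
1 = 4·36 − 13·11
1 = −13·47 + 17·36
1 = 17·1399 − 506·47
1 = −506·1446 + 523·1399
So 1399·523 ≡ 1 (mod 1446).

523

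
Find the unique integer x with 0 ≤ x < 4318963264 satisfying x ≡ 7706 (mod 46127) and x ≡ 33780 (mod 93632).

2167146420

Write x = 7706 + 46127·k. Then 46127·k ≡ 33780 − 7706 ≡ 26074 (mod 93632).
Need 46127⁻¹ mod 93632. Extended Euclid on (93632, 46127):
93632 = 2*46127 + 1378
46127 = 33*1378 + 653
1378 = 2*653 + 72
653 = 9*72 + 5
72 = 14*5 + 2
5 = 2*2 + 1
2 = 2*1 + 0
Back-substitute:
1 = 5 − 2·2
1 = −2·72 + 29·5
1 = 29·653 − 263·72
1 = −263·1378 + 555·653
1 = 555·46127 − 18578·1378
1 = −18578·93632 + 37711·46127
46127⁻¹ ≡ 37711 (mod 93632), so k ≡ 37711·26074 ≡ 46982 (mod 93632).
x = 7706 + 46127·46982 = 2167146420.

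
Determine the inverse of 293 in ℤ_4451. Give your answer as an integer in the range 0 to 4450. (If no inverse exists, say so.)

Apply the Euclidean algorithm to 4451 and 293:
4451 = 15*293 + 56
293 = 5*56 + 13
56 = 4*13 + 4
13 = 3*4 + 1
4 = 4*1 + 0
The gcd is 1. Working backward:
1 = 13 − 3·4
1 = −3·56 + 13·13
1 = 13·293 − 68·56
1 = −68·4451 + 1033·293
So 293·1033 ≡ 1 (mod 4451).

1033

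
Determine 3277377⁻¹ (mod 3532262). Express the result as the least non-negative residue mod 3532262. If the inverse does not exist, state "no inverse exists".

2676279

Extended Euclidean algorithm:
3532262 = 1×3277377 + 254885
3277377 = 12×254885 + 218757
254885 = 1×218757 + 36128
218757 = 6×36128 + 1989
36128 = 18×1989 + 326
1989 = 6×326 + 33
326 = 9×33 + 29
33 = 1×29 + 4
29 = 7×4 + 1
4 = 4×1 + 0
gcd = 1, so the inverse exists. Back-substitute:
1 = 29 − 7·4
1 = −7·33 + 8·29
1 = 8·326 − 79·33
1 = −79·1989 + 482·326
1 = 482·36128 − 8755·1989
1 = −8755·218757 + 53012·36128
1 = 53012·254885 − 61767·218757
1 = −61767·3277377 + 794216·254885
1 = 794216·3532262 − 855983·3277377
Thus 3277377·(-855983) ≡ 1 (mod 3532262); reducing, -855983 mod 3532262 = 2676279.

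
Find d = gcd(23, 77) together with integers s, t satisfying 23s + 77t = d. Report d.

1

Euclidean algorithm:
77 = 3×23 + 8
23 = 2×8 + 7
8 = 1×7 + 1
7 = 7×1 + 0
gcd(23, 77) = 1.
Working backward:
1 = 8 − 7
1 = −23 + 3·8
1 = 3·77 − 10·23
So 1 = (3)·77 + (-10)·23.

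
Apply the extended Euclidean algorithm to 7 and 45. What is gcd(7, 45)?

1

Repeated division:
45 = 6×7 + 3
7 = 2×3 + 1
3 = 3×1 + 0
gcd(7, 45) = 1.
Back-substituting:
1 = 7 − 2·3
1 = −2·45 + 13·7
So 1 = (-2)·45 + (13)·7.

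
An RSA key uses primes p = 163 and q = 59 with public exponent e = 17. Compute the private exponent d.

3869

φ(n) = (p−1)(q−1) = 162·58 = 9396.
Need d with 17·d ≡ 1 (mod 9396). Apply the extended Euclidean algorithm:
9396 = 552×17 + 12
17 = 1×12 + 5
12 = 2×5 + 2
5 = 2×2 + 1
2 = 2×1 + 0
Back-substitute:
1 = 5 − 2·2
1 = −2·12 + 5·5
1 = 5·17 − 7·12
1 = −7·9396 + 3869·17
So 17·3869 ≡ 1 (mod 9396), hence d = 3869.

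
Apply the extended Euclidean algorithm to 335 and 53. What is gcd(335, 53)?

1

Apply Euclid's algorithm to 335 and 53:
335 = 6×53 + 17
53 = 3×17 + 2
17 = 8×2 + 1
2 = 2×1 + 0
gcd(335, 53) = 1.
Back-substituting:
1 = 17 − 8·2
1 = −8·53 + 25·17
1 = 25·335 − 158·53
So 1 = (25)·335 + (-158)·53.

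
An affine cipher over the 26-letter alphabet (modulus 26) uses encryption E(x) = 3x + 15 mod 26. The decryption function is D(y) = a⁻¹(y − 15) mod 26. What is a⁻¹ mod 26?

gcd(26, 3) by repeated division:
26 = 8*3 + 2
3 = 1*2 + 1
2 = 2*1 + 0
Since gcd(3, 26) = 1, back-substitute to write 1 as a combination:
1 = 3 − 2
1 = −26 + 9·3
So 3·9 ≡ 1 (mod 26).

9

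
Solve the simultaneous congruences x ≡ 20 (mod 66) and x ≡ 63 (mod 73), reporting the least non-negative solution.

3056

Write x = 20 + 66·k. Then 66·k ≡ 63 − 20 ≡ 43 (mod 73).
Need 66⁻¹ mod 73. Extended Euclid on (73, 66):
73 = 1·66 + 7
66 = 9·7 + 3
7 = 2·3 + 1
3 = 3·1 + 0
Back-substitute:
1 = 7 − 2·3
1 = −2·66 + 19·7
1 = 19·73 − 21·66
66⁻¹ ≡ 52 (mod 73), so k ≡ 52·43 ≡ 46 (mod 73).
x = 20 + 66·46 = 3056.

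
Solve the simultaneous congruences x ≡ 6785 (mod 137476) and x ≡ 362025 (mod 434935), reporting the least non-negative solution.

Write x = 6785 + 137476·k. Then 137476·k ≡ 362025 − 6785 ≡ 355240 (mod 434935).
Need 137476⁻¹ mod 434935. Extended Euclid on (434935, 137476):
434935 = 3×137476 + 22507
137476 = 6×22507 + 2434
22507 = 9×2434 + 601
2434 = 4×601 + 30
601 = 20×30 + 1
30 = 30×1 + 0
Back-substitute:
1 = 601 − 20·30
1 = −20·2434 + 81·601
1 = 81·22507 − 749·2434
1 = −749·137476 + 4575·22507
1 = 4575·434935 − 14474·137476
137476⁻¹ ≡ 420461 (mod 434935), so k ≡ 420461·355240 ≡ 57810 (mod 434935).
x = 6785 + 137476·57810 = 7947494345.

7947494345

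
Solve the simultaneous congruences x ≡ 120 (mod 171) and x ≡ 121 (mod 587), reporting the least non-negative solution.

39450

Write x = 120 + 171·k. Then 171·k ≡ 121 − 120 ≡ 1 (mod 587).
Need 171⁻¹ mod 587. Extended Euclid on (587, 171):
587 = 3·171 + 74
171 = 2·74 + 23
74 = 3·23 + 5
23 = 4·5 + 3
5 = 1·3 + 2
3 = 1·2 + 1
2 = 2·1 + 0
Back-substitute:
1 = 3 − 2
1 = −5 + 2·3
1 = 2·23 − 9·5
1 = −9·74 + 29·23
1 = 29·171 − 67·74
1 = −67·587 + 230·171
171⁻¹ ≡ 230 (mod 587), so k ≡ 230·1 ≡ 230 (mod 587).
x = 120 + 171·230 = 39450.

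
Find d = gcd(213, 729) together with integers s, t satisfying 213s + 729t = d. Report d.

Euclidean algorithm:
729 = 3·213 + 90
213 = 2·90 + 33
90 = 2·33 + 24
33 = 1·24 + 9
24 = 2·9 + 6
9 = 1·6 + 3
6 = 2·3 + 0
gcd(213, 729) = 3.
Express as a combination:
3 = 9 − 6
3 = −24 + 3·9
3 = 3·33 − 4·24
3 = −4·90 + 11·33
3 = 11·213 − 26·90
3 = −26·729 + 89·213
So 3 = (-26)·729 + (89)·213.

3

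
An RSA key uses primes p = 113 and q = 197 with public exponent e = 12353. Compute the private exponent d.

1921

φ(n) = (p−1)(q−1) = 112·196 = 21952.
Need d with 12353·d ≡ 1 (mod 21952). Apply the extended Euclidean algorithm:
21952 = 1*12353 + 9599
12353 = 1*9599 + 2754
9599 = 3*2754 + 1337
2754 = 2*1337 + 80
1337 = 16*80 + 57
80 = 1*57 + 23
57 = 2*23 + 11
23 = 2*11 + 1
11 = 11*1 + 0
Back-substitute:
1 = 23 − 2·11
1 = −2·57 + 5·23
1 = 5·80 − 7·57
1 = −7·1337 + 117·80
1 = 117·2754 − 241·1337
1 = −241·9599 + 840·2754
1 = 840·12353 − 1081·9599
1 = −1081·21952 + 1921·12353
So 12353·1921 ≡ 1 (mod 21952), hence d = 1921.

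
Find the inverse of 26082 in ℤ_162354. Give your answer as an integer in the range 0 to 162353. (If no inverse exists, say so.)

no inverse exists

Compute gcd(26082, 162354):
162354 = 6*26082 + 5862
26082 = 4*5862 + 2634
5862 = 2*2634 + 594
2634 = 4*594 + 258
594 = 2*258 + 78
258 = 3*78 + 24
78 = 3*24 + 6
24 = 4*6 + 0
The gcd is 6, not 1, hence no inverse exists.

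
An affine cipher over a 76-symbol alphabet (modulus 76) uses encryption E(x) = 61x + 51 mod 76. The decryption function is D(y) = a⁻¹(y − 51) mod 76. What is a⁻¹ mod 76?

Apply the Euclidean algorithm to 76 and 61:
76 = 1·61 + 15
61 = 4·15 + 1
15 = 15·1 + 0
The gcd is 1. Working backward:
1 = 61 − 4·15
1 = −4·76 + 5·61
So 61·5 ≡ 1 (mod 76).

5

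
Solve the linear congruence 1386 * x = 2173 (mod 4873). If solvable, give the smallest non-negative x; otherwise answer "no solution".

no solution

gcd(1386, 4873):
4873 = 3·1386 + 715
1386 = 1·715 + 671
715 = 1·671 + 44
671 = 15·44 + 11
44 = 4·11 + 0
gcd = 11, but 11 ∤ 2173, so the congruence has no solution.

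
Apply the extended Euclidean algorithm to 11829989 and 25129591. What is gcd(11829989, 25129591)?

Euclidean algorithm:
25129591 = 2*11829989 + 1469613
11829989 = 8*1469613 + 73085
1469613 = 20*73085 + 7913
73085 = 9*7913 + 1868
7913 = 4*1868 + 441
1868 = 4*441 + 104
441 = 4*104 + 25
104 = 4*25 + 4
25 = 6*4 + 1
4 = 4*1 + 0
gcd(11829989, 25129591) = 1.
Express as a combination:
1 = 25 − 6·4
1 = −6·104 + 25·25
1 = 25·441 − 106·104
1 = −106·1868 + 449·441
1 = 449·7913 − 1902·1868
1 = −1902·73085 + 17567·7913
1 = 17567·1469613 − 353242·73085
1 = −353242·11829989 + 2843503·1469613
1 = 2843503·25129591 − 6040248·11829989
So 1 = (2843503)·25129591 + (-6040248)·11829989.

1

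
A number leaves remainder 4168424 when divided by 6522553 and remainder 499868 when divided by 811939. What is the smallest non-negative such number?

Write x = 4168424 + 6522553·k. Then 6522553·k ≡ 499868 − 4168424 ≡ 391139 (mod 811939).
Need 6522553⁻¹ mod 811939. Extended Euclid on (811939, 27041):
811939 = 30·27041 + 709
27041 = 38·709 + 99
709 = 7·99 + 16
99 = 6·16 + 3
16 = 5·3 + 1
3 = 3·1 + 0
Back-substitute:
1 = 16 − 5·3
1 = −5·99 + 31·16
1 = 31·709 − 222·99
1 = −222·27041 + 8467·709
1 = 8467·811939 − 254232·27041
6522553⁻¹ ≡ 557707 (mod 811939), so k ≡ 557707·391139 ≡ 554899 (mod 811939).
x = 4168424 + 6522553·554899 = 3619362305571.

3619362305571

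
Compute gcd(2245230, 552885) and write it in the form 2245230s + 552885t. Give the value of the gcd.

15

Repeated division:
2245230 = 4*552885 + 33690
552885 = 16*33690 + 13845
33690 = 2*13845 + 6000
13845 = 2*6000 + 1845
6000 = 3*1845 + 465
1845 = 3*465 + 450
465 = 1*450 + 15
450 = 30*15 + 0
gcd(2245230, 552885) = 15.
Back-substituting:
15 = 465 − 450
15 = −1845 + 4·465
15 = 4·6000 − 13·1845
15 = −13·13845 + 30·6000
15 = 30·33690 − 73·13845
15 = −73·552885 + 1198·33690
15 = 1198·2245230 − 4865·552885
So 15 = (1198)·2245230 + (-4865)·552885.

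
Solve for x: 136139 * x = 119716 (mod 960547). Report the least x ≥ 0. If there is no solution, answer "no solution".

274585

First find gcd(136139, 960547):
960547 = 7·136139 + 7574
136139 = 17·7574 + 7381
7574 = 1·7381 + 193
7381 = 38·193 + 47
193 = 4·47 + 5
47 = 9·5 + 2
5 = 2·2 + 1
2 = 2·1 + 0
gcd = 1, so a unique solution mod 960547 exists.
Back-substitute for the Bézout coefficients:
1 = 5 − 2·2
1 = −2·47 + 19·5
1 = 19·193 − 78·47
1 = −78·7381 + 2983·193
1 = 2983·7574 − 3061·7381
1 = −3061·136139 + 55020·7574
1 = 55020·960547 − 388201·136139
So 136139·(-388201) ≡ 1 (mod 960547), giving 136139⁻¹ ≡ 572346.
x ≡ 136139⁻¹·119716 ≡ 572346·119716 ≡ 274585 (mod 960547).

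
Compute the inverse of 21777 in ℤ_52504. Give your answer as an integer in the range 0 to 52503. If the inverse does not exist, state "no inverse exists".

11809

Run Euclid on (52504, 21777):
52504 = 2·21777 + 8950
21777 = 2·8950 + 3877
8950 = 2·3877 + 1196
3877 = 3·1196 + 289
1196 = 4·289 + 40
289 = 7·40 + 9
40 = 4·9 + 4
9 = 2·4 + 1
4 = 4·1 + 0
The gcd is 1. Working backward:
1 = 9 − 2·4
1 = −2·40 + 9·9
1 = 9·289 − 65·40
1 = −65·1196 + 269·289
1 = 269·3877 − 872·1196
1 = −872·8950 + 2013·3877
1 = 2013·21777 − 4898·8950
1 = −4898·52504 + 11809·21777
So 21777·11809 ≡ 1 (mod 52504).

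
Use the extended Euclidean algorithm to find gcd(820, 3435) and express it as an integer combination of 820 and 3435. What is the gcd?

5

Euclidean algorithm:
3435 = 4·820 + 155
820 = 5·155 + 45
155 = 3·45 + 20
45 = 2·20 + 5
20 = 4·5 + 0
gcd(820, 3435) = 5.
Working backward:
5 = 45 − 2·20
5 = −2·155 + 7·45
5 = 7·820 − 37·155
5 = −37·3435 + 155·820
So 5 = (-37)·3435 + (155)·820.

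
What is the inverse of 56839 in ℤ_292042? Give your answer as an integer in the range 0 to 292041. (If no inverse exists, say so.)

gcd(292042, 56839) by repeated division:
292042 = 5×56839 + 7847
56839 = 7×7847 + 1910
7847 = 4×1910 + 207
1910 = 9×207 + 47
207 = 4×47 + 19
47 = 2×19 + 9
19 = 2×9 + 1
9 = 9×1 + 0
Since gcd(56839, 292042) = 1, back-substitute to write 1 as a combination:
1 = 19 − 2·9
1 = −2·47 + 5·19
1 = 5·207 − 22·47
1 = −22·1910 + 203·207
1 = 203·7847 − 834·1910
1 = −834·56839 + 6041·7847
1 = 6041·292042 − 31039·56839
Hence 56839⁻¹ ≡ -31039 ≡ 261003 (mod 292042).

261003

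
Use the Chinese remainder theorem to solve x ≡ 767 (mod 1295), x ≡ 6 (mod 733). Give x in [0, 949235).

811437

Write x = 767 + 1295·k. Then 1295·k ≡ 6 − 767 ≡ 705 (mod 733).
Need 1295⁻¹ mod 733. Extended Euclid on (733, 562):
733 = 1*562 + 171
562 = 3*171 + 49
171 = 3*49 + 24
49 = 2*24 + 1
24 = 24*1 + 0
Back-substitute:
1 = 49 − 2·24
1 = −2·171 + 7·49
1 = 7·562 − 23·171
1 = −23·733 + 30·562
1295⁻¹ ≡ 30 (mod 733), so k ≡ 30·705 ≡ 626 (mod 733).
x = 767 + 1295·626 = 811437.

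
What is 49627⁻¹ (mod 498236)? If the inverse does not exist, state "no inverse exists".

Run Euclid on (498236, 49627):
498236 = 10·49627 + 1966
49627 = 25·1966 + 477
1966 = 4·477 + 58
477 = 8·58 + 13
58 = 4·13 + 6
13 = 2·6 + 1
6 = 6·1 + 0
gcd = 1, so the inverse exists. Back-substitute:
1 = 13 − 2·6
1 = −2·58 + 9·13
1 = 9·477 − 74·58
1 = −74·1966 + 305·477
1 = 305·49627 − 7699·1966
1 = −7699·498236 + 77295·49627
So 49627·77295 ≡ 1 (mod 498236).

77295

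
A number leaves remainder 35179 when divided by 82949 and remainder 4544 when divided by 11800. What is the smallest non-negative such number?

811691144

Write x = 35179 + 82949·k. Then 82949·k ≡ 4544 − 35179 ≡ 4765 (mod 11800).
Need 82949⁻¹ mod 11800. Extended Euclid on (11800, 349):
11800 = 33×349 + 283
349 = 1×283 + 66
283 = 4×66 + 19
66 = 3×19 + 9
19 = 2×9 + 1
9 = 9×1 + 0
Back-substitute:
1 = 19 − 2·9
1 = −2·66 + 7·19
1 = 7·283 − 30·66
1 = −30·349 + 37·283
1 = 37·11800 − 1251·349
82949⁻¹ ≡ 10549 (mod 11800), so k ≡ 10549·4765 ≡ 9785 (mod 11800).
x = 35179 + 82949·9785 = 811691144.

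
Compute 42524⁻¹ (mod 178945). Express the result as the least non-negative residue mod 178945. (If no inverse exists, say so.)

55004

Apply the Euclidean algorithm to 178945 and 42524:
178945 = 4*42524 + 8849
42524 = 4*8849 + 7128
8849 = 1*7128 + 1721
7128 = 4*1721 + 244
1721 = 7*244 + 13
244 = 18*13 + 10
13 = 1*10 + 3
10 = 3*3 + 1
3 = 3*1 + 0
Since gcd(42524, 178945) = 1, back-substitute to write 1 as a combination:
1 = 10 − 3·3
1 = −3·13 + 4·10
1 = 4·244 − 75·13
1 = −75·1721 + 529·244
1 = 529·7128 − 2191·1721
1 = −2191·8849 + 2720·7128
1 = 2720·42524 − 13071·8849
1 = −13071·178945 + 55004·42524
So 42524·55004 ≡ 1 (mod 178945).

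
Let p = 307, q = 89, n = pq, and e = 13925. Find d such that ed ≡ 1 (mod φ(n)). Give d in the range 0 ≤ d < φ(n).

φ(n) = (p−1)(q−1) = 306·88 = 26928.
Need d with 13925·d ≡ 1 (mod 26928). Apply the extended Euclidean algorithm:
26928 = 1·13925 + 13003
13925 = 1·13003 + 922
13003 = 14·922 + 95
922 = 9·95 + 67
95 = 1·67 + 28
67 = 2·28 + 11
28 = 2·11 + 6
11 = 1·6 + 5
6 = 1·5 + 1
5 = 5·1 + 0
Back-substitute:
1 = 6 − 5
1 = −11 + 2·6
1 = 2·28 − 5·11
1 = −5·67 + 12·28
1 = 12·95 − 17·67
1 = −17·922 + 165·95
1 = 165·13003 − 2327·922
1 = −2327·13925 + 2492·13003
1 = 2492·26928 − 4819·13925
So 13925·(-4819) ≡ 1 (mod 26928), hence d ≡ -4819 ≡ 22109 (mod 26928).

22109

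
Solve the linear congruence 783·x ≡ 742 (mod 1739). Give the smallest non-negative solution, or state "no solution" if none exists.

First find gcd(783, 1739):
1739 = 2*783 + 173
783 = 4*173 + 91
173 = 1*91 + 82
91 = 1*82 + 9
82 = 9*9 + 1
9 = 9*1 + 0
gcd = 1, so a unique solution mod 1739 exists.
Back-substitute for the Bézout coefficients:
1 = 82 − 9·9
1 = −9·91 + 10·82
1 = 10·173 − 19·91
1 = −19·783 + 86·173
1 = 86·1739 − 191·783
So 783·(-191) ≡ 1 (mod 1739), giving 783⁻¹ ≡ 1548.
x ≡ 783⁻¹·742 ≡ 1548·742 ≡ 876 (mod 1739).

876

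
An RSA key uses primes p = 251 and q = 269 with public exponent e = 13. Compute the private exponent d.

36077

φ(n) = (p−1)(q−1) = 250·268 = 67000.
Need d with 13·d ≡ 1 (mod 67000). Apply the extended Euclidean algorithm:
67000 = 5153*13 + 11
13 = 1*11 + 2
11 = 5*2 + 1
2 = 2*1 + 0
Back-substitute:
1 = 11 − 5·2
1 = −5·13 + 6·11
1 = 6·67000 − 30923·13
So 13·(-30923) ≡ 1 (mod 67000), hence d ≡ -30923 ≡ 36077 (mod 67000).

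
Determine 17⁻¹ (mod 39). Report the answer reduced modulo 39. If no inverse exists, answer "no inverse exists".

23

Run Euclid on (39, 17):
39 = 2*17 + 5
17 = 3*5 + 2
5 = 2*2 + 1
2 = 2*1 + 0
gcd = 1, so the inverse exists. Back-substitute:
1 = 5 − 2·2
1 = −2·17 + 7·5
1 = 7·39 − 16·17
Hence 17⁻¹ ≡ -16 ≡ 23 (mod 39).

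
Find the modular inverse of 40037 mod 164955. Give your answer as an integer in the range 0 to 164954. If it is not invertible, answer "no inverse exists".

95363

Apply the Euclidean algorithm to 164955 and 40037:
164955 = 4*40037 + 4807
40037 = 8*4807 + 1581
4807 = 3*1581 + 64
1581 = 24*64 + 45
64 = 1*45 + 19
45 = 2*19 + 7
19 = 2*7 + 5
7 = 1*5 + 2
5 = 2*2 + 1
2 = 2*1 + 0
Since gcd(40037, 164955) = 1, back-substitute to write 1 as a combination:
1 = 5 − 2·2
1 = −2·7 + 3·5
1 = 3·19 − 8·7
1 = −8·45 + 19·19
1 = 19·64 − 27·45
1 = −27·1581 + 667·64
1 = 667·4807 − 2028·1581
1 = −2028·40037 + 16891·4807
1 = 16891·164955 − 69592·40037
Thus 40037·(-69592) ≡ 1 (mod 164955); reducing, -69592 mod 164955 = 95363.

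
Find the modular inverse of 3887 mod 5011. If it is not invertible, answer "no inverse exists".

1226

gcd(5011, 3887) by repeated division:
5011 = 1×3887 + 1124
3887 = 3×1124 + 515
1124 = 2×515 + 94
515 = 5×94 + 45
94 = 2×45 + 4
45 = 11×4 + 1
4 = 4×1 + 0
Since gcd(3887, 5011) = 1, back-substitute to write 1 as a combination:
1 = 45 − 11·4
1 = −11·94 + 23·45
1 = 23·515 − 126·94
1 = −126·1124 + 275·515
1 = 275·3887 − 951·1124
1 = −951·5011 + 1226·3887
So 3887·1226 ≡ 1 (mod 5011).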